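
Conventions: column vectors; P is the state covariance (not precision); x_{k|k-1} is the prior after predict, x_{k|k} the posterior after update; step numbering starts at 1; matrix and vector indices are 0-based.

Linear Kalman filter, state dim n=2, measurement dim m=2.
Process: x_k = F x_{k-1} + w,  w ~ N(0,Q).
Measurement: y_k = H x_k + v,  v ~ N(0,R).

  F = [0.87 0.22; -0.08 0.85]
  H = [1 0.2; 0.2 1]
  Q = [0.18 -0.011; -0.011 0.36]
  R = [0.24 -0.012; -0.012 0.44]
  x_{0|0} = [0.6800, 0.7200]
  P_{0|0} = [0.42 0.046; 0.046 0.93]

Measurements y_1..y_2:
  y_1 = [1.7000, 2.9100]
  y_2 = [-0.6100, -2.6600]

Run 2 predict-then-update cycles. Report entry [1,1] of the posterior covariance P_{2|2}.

step 1: x^-=[0.7500, 0.5576]  P^-=[0.5605 0.1669; 0.1669 1.0284]  S=[0.9084 0.4793; 0.4793 1.5575]  K=[0.6677 -0.0264; 0.0602 0.6632]  nu=[0.8385, 2.2024]  x^+=[1.2518, 2.0686]  P^+=[0.1713 -0.0539; -0.0539 0.3018]
step 2: x^-=[1.5441, 1.6582]  P^-=[0.3037 -0.0054; -0.0054 0.5865]  S=[0.5650 0.1604; 0.1604 1.0365]  K=[0.5443 -0.0309; 0.0394 0.5587]  nu=[-2.4858, -4.6270]  x^+=[0.3338, -1.0250]  P^+=[0.1407 -0.0482; -0.0482 0.2550]

P_post[1,1] = 0.2550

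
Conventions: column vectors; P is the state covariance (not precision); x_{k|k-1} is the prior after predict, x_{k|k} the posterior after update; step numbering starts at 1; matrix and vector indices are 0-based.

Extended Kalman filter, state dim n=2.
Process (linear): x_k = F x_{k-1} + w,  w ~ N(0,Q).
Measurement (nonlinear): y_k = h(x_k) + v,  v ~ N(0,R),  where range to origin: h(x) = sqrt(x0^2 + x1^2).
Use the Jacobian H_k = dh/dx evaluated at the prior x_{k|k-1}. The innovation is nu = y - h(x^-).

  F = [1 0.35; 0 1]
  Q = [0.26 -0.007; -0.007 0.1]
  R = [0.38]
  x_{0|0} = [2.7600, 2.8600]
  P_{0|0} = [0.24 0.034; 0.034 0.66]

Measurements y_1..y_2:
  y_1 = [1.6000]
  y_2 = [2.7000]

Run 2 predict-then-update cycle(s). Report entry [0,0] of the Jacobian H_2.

step 1: x^-=[3.7610, 2.8600]  P^-=[0.6047 0.2580; 0.2580 0.7600]  H_jac=[0.7960 0.6053]  S=[1.2902]  K=[0.4941; 0.5157]  nu=[-3.1249]  x^+=[2.2170, 1.2484]  P^+=[0.2897 -0.0708; -0.0708 0.4168]
step 2: x^-=[2.6540, 1.2484]  P^-=[0.5512 0.0681; 0.0681 0.5168]  H_jac=[0.9049 0.4256]  S=[0.9775]  K=[0.5400; 0.2881]  nu=[-0.2329]  x^+=[2.5282, 1.1813]  P^+=[0.2662 -0.0839; -0.0839 0.4357]

H_jac[0,0] = 0.9049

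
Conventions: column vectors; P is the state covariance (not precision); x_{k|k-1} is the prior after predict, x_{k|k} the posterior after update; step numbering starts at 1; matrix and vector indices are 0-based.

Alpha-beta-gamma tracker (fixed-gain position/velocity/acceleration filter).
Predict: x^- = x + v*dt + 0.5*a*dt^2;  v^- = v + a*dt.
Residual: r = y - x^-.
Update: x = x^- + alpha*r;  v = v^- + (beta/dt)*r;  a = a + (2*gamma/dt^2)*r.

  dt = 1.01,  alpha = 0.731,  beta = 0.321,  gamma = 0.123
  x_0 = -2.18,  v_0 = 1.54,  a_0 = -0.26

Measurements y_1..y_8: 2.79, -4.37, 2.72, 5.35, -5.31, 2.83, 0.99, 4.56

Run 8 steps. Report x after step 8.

step 1: x_pred=-0.7572  r=3.5472  x^+=1.8358  v^+=2.4048  a^+=0.5954
step 2: x_pred=4.5683  r=-8.9383  x^+=-1.9656  v^+=0.1654  a^+=-1.5601
step 3: x_pred=-2.5943  r=5.3143  x^+=1.2905  v^+=0.2787  a^+=-0.2785
step 4: x_pred=1.4299  r=3.9201  x^+=4.2955  v^+=1.2433  a^+=0.6668
step 5: x_pred=5.8913  r=-11.2013  x^+=-2.2968  v^+=-1.6432  a^+=-2.0344
step 6: x_pred=-4.9942  r=7.8242  x^+=0.7253  v^+=-1.2113  a^+=-0.1476
step 7: x_pred=-0.5734  r=1.5634  x^+=0.5695  v^+=-0.8635  a^+=0.2294
step 8: x_pred=-0.1856  r=4.7456  x^+=3.2834  v^+=0.8765  a^+=1.3739

x_post = 3.2834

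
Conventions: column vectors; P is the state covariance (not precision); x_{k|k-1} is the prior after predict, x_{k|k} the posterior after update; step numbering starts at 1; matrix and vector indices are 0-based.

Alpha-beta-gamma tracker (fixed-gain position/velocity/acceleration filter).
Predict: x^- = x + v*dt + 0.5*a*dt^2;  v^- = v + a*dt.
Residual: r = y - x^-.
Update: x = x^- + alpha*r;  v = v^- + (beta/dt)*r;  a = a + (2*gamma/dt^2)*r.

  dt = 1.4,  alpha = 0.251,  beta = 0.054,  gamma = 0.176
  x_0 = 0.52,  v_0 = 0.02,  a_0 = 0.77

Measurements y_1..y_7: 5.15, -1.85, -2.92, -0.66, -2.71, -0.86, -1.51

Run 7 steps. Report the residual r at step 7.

step 1: x_pred=1.3026  r=3.8474  x^+=2.2683  v^+=1.2464  a^+=1.4610
step 2: x_pred=5.4450  r=-7.2950  x^+=3.6140  v^+=3.0104  a^+=0.1508
step 3: x_pred=7.9763  r=-10.8963  x^+=5.2413  v^+=2.8013  a^+=-1.8060
step 4: x_pred=7.3932  r=-8.0532  x^+=5.3718  v^+=-0.0378  a^+=-3.2523
step 5: x_pred=2.1316  r=-4.8416  x^+=0.9163  v^+=-4.7778  a^+=-4.1218
step 6: x_pred=-9.8120  r=8.9520  x^+=-7.5651  v^+=-10.2031  a^+=-2.5141
step 7: x_pred=-24.3133  r=22.8033  x^+=-18.5896  v^+=-12.8433  a^+=1.5812

resid = 22.8033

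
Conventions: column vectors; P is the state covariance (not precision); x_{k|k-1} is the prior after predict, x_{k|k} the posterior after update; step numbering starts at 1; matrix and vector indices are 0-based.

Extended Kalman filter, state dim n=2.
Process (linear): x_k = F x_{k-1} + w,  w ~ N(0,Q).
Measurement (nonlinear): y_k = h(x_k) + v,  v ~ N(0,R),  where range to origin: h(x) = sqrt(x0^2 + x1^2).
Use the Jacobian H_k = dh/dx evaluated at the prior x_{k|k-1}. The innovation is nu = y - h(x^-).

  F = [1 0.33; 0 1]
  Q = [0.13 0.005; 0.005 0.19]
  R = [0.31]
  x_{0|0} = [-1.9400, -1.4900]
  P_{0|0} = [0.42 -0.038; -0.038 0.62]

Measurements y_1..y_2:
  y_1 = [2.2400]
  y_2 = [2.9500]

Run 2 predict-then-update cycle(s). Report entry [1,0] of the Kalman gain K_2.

K[1,0] = -0.4395

step 1: x^-=[-2.4317, -1.4900]  P^-=[0.5924 0.1716; 0.1716 0.8100]  H_jac=[-0.8527 -0.5225]  S=[1.1147]  K=[-0.5336; -0.5109]  nu=[-0.6119]  x^+=[-2.1052, -1.1774]  P^+=[0.2751 -0.1323; -0.1323 0.5190]
step 2: x^-=[-2.4937, -1.1774]  P^-=[0.3743 0.0440; 0.0440 0.7090]  H_jac=[-0.9043 -0.4269]  S=[0.7793]  K=[-0.4584; -0.4395]  nu=[0.1923]  x^+=[-2.5819, -1.2619]  P^+=[0.2105 -0.1130; -0.1130 0.5585]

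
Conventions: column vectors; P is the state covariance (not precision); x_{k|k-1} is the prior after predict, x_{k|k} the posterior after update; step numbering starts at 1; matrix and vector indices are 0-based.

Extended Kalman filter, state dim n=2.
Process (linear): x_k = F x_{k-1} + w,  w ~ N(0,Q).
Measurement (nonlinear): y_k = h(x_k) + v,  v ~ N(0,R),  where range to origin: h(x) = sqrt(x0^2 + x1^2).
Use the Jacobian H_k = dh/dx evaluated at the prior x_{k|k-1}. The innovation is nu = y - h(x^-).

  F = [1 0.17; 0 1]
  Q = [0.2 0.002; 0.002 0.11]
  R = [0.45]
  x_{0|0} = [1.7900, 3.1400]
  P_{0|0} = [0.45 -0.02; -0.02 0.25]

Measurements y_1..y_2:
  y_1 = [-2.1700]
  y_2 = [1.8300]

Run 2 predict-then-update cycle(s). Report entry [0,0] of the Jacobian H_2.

step 1: x^-=[2.3238, 3.1400]  P^-=[0.6504 0.0245; 0.0245 0.3600]  H_jac=[0.5949 0.8038]  S=[0.9362]  K=[0.4343; 0.3247]  nu=[-6.0764]  x^+=[-0.3153, 1.1672]  P^+=[0.4738 -0.1075; -0.1075 0.2613]
step 2: x^-=[-0.1169, 1.1672]  P^-=[0.6448 -0.0611; -0.0611 0.3713]  H_jac=[-0.0996 0.9950]  S=[0.8361]  K=[-0.1495; 0.4492]  nu=[0.6569]  x^+=[-0.2151, 1.4623]  P^+=[0.6261 -0.0049; -0.0049 0.2026]

H_jac[0,0] = -0.0996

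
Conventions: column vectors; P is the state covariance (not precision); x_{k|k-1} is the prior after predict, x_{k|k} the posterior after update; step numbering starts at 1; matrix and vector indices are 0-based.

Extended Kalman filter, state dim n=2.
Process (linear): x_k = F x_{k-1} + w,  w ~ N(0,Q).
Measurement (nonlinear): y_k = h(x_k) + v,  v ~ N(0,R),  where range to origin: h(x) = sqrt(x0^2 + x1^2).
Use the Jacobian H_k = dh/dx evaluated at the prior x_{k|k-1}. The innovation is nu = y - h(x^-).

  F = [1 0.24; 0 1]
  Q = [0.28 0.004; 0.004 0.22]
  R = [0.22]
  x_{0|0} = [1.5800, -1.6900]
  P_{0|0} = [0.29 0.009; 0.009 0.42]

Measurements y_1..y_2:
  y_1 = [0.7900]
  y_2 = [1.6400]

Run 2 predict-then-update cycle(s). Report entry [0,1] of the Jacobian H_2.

H_jac[0,1] = -0.8605

step 1: x^-=[1.1744, -1.6900]  P^-=[0.5985 0.1138; 0.1138 0.6400]  H_jac=[0.5707 -0.8212]  S=[0.7398]  K=[0.3353; -0.6226]  nu=[-1.2680]  x^+=[0.7492, -0.9005]  P^+=[0.5153 0.2683; 0.2683 0.3532]
step 2: x^-=[0.5331, -0.9005]  P^-=[0.9444 0.3570; 0.3570 0.5732]  H_jac=[0.5094 -0.8605]  S=[0.5765]  K=[0.3015; -0.5401]  nu=[0.5935]  x^+=[0.7120, -1.2211]  P^+=[0.8920 0.4509; 0.4509 0.4050]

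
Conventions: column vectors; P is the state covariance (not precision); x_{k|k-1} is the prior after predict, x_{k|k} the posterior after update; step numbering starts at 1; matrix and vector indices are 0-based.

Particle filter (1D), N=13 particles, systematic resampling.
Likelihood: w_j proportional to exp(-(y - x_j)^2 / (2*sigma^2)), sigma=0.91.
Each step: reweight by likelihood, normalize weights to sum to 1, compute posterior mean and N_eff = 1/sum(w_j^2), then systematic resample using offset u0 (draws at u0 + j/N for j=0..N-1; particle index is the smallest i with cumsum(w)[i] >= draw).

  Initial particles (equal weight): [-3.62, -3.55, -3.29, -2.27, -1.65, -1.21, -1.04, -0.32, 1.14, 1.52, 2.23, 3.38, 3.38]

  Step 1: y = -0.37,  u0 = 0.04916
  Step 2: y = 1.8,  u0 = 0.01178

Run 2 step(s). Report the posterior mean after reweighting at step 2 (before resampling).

step 1: w=[0.0005, 0.0007, 0.0018, 0.0343, 0.1129, 0.1983, 0.2315, 0.3031, 0.0766, 0.0351, 0.0051, 0.0001, 0.0001]  mean=-0.6993  Neff=4.8587  idx=[4, 4, 5, 5, 6, 6, 6, 7, 7, 7, 7, 8, 9]
step 2: w=[0.0004, 0.0004, 0.0021, 0.0021, 0.0038, 0.0038, 0.0038, 0.0328, 0.0328, 0.0328, 0.0328, 0.3804, 0.4720]  mean=1.0911  Neff=2.6889  idx=[5, 9, 11, 11, 11, 11, 11, 12, 12, 12, 12, 12, 12]

post_mean = 1.0911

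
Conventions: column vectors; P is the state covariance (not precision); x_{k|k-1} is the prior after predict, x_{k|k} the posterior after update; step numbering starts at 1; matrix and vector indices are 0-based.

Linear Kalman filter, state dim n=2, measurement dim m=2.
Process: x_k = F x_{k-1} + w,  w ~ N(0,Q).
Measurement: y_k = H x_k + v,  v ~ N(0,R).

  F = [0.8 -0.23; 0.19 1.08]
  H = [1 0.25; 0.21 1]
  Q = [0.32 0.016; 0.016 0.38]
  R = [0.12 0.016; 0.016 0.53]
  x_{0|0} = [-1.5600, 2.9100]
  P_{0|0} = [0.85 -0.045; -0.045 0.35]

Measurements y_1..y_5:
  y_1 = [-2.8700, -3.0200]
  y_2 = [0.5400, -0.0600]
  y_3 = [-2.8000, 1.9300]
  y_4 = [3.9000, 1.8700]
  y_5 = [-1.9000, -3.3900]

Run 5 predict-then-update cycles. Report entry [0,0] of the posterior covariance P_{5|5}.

step 1: x^-=[-1.9173, 2.8464]  P^-=[0.8991 0.0213; 0.0213 0.8005]  S=[1.0798 0.4274; 0.4274 1.3791]  K=[0.8860 -0.1222; -0.0296 0.5928]  nu=[-1.6643, -5.4638]  x^+=[-2.7242, -0.3436]  P^+=[0.1235 -0.0765; -0.0765 0.3298]
step 2: x^-=[-2.1004, -0.8887]  P^-=[0.4446 -0.1099; -0.1099 0.7377]  S=[0.5558 0.1781; 0.1781 1.2412]  K=[0.7912 -0.1269; -0.0529 0.5834]  nu=[2.8625, 1.2697]  x^+=[0.0035, -0.2993]  P^+=[0.1125 -0.0782; -0.0782 0.3248]
step 3: x^-=[0.0716, -0.3226]  P^-=[0.4379 -0.1117; -0.1117 0.7308]  S=[0.5477 0.1731; 0.1731 1.2332]  K=[0.7886 -0.1267; -0.0541 0.5812]  nu=[-2.7910, 2.2376]  x^+=[-2.4127, 1.1287]  P^+=[0.1121 -0.0781; -0.0781 0.3235]
step 4: x^-=[-2.1898, 0.7606]  P^-=[0.4376 -0.1114; -0.1114 0.7294]  S=[0.5475 0.1730; 0.1730 1.2319]  K=[0.7884 -0.1265; -0.0539 0.5807]  nu=[5.8996, 1.5693]  x^+=[2.2629, 1.3540]  P^+=[0.1121 -0.0780; -0.0780 0.3233]
step 5: x^-=[1.4989, 1.8923]  P^-=[0.4375 -0.1112; -0.1112 0.7291]  S=[0.5475 0.1731; 0.1731 1.2317]  K=[0.7884 -0.1265; -0.0538 0.5805]  nu=[-3.8720, -5.5970]  x^+=[-0.8456, -1.1489]  P^+=[0.1121 -0.0780; -0.0780 0.3232]

P_post[0,0] = 0.1121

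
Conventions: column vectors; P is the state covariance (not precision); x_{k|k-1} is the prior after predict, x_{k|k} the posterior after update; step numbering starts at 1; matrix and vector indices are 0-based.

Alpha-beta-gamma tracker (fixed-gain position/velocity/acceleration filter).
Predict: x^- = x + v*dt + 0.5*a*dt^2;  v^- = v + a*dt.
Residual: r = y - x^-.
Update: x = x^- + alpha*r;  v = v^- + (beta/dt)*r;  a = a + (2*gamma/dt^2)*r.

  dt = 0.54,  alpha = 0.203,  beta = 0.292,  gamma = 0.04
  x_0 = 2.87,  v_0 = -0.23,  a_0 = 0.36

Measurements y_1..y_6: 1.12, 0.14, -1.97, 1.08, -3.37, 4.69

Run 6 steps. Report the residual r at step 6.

step 1: x_pred=2.7983  r=-1.6783  x^+=2.4576  v^+=-0.9431  a^+=-0.1004
step 2: x_pred=1.9337  r=-1.7937  x^+=1.5696  v^+=-1.9673  a^+=-0.5925
step 3: x_pred=0.4208  r=-2.3908  x^+=-0.0645  v^+=-3.5801  a^+=-1.2484
step 4: x_pred=-2.1798  r=3.2598  x^+=-1.5180  v^+=-2.4915  a^+=-0.3541
step 5: x_pred=-2.9151  r=-0.4549  x^+=-3.0074  v^+=-2.9288  a^+=-0.4789
step 6: x_pred=-4.6588  r=9.3488  x^+=-2.7610  v^+=1.8679  a^+=2.0859

resid = 9.3488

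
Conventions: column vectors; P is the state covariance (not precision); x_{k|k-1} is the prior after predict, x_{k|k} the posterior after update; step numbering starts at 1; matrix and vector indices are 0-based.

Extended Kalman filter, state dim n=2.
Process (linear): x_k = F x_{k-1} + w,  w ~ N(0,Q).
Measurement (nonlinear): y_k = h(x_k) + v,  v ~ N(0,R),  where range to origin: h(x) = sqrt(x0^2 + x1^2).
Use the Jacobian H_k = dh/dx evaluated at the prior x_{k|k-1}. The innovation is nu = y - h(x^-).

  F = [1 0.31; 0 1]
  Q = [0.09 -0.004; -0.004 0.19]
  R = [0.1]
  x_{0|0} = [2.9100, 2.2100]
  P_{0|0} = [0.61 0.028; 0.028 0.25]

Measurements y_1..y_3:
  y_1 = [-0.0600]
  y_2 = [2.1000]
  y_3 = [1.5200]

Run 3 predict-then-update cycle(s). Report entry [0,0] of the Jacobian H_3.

step 1: x^-=[3.5951, 2.2100]  P^-=[0.7414 0.1015; 0.1015 0.4400]  H_jac=[0.8519 0.5237]  S=[0.8493]  K=[0.8063; 0.3731]  nu=[-4.2801]  x^+=[0.1443, 0.6130]  P^+=[0.1893 -0.1540; -0.1540 0.3218]
step 2: x^-=[0.3343, 0.6130]  P^-=[0.2147 -0.0582; -0.0582 0.5118]  H_jac=[0.4788 0.8779]  S=[0.4947]  K=[0.1045; 0.8518]  nu=[1.4017]  x^+=[0.4808, 1.8070]  P^+=[0.2093 -0.1023; -0.1023 0.1528]
step 3: x^-=[1.0410, 1.8070]  P^-=[0.2506 -0.0589; -0.0589 0.3428]  H_jac=[0.4992 0.8665]  S=[0.3689]  K=[0.2008; 0.7256]  nu=[-0.5654]  x^+=[0.9274, 1.3968]  P^+=[0.2358 -0.1126; -0.1126 0.1486]

H_jac[0,0] = 0.4992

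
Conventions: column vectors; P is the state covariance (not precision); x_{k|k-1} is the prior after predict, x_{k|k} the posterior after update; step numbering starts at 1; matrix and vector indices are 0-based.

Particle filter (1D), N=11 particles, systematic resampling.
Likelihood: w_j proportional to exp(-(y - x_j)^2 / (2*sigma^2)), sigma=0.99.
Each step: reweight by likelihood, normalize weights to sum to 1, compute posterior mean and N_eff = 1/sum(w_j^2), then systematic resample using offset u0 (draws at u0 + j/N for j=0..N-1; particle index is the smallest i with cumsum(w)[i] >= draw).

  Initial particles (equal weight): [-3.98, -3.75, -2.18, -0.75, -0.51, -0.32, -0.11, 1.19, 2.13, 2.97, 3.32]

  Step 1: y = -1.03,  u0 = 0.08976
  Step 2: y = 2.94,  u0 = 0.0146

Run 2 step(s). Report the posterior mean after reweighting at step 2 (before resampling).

step 1: w=[0.0030, 0.0059, 0.1311, 0.2472, 0.2242, 0.1990, 0.1671, 0.0208, 0.0016, 0.0001, 0.0000]  mean=-0.6734  Neff=5.0876  idx=[2, 3, 3, 3, 4, 4, 5, 5, 6, 6, 8]
step 2: w=[0.0000, 0.0013, 0.0013, 0.0013, 0.0031, 0.0031, 0.0059, 0.0059, 0.0116, 0.0116, 0.9550]  mean=2.0218  Neff=1.0960  idx=[6, 10, 10, 10, 10, 10, 10, 10, 10, 10, 10]

post_mean = 2.0218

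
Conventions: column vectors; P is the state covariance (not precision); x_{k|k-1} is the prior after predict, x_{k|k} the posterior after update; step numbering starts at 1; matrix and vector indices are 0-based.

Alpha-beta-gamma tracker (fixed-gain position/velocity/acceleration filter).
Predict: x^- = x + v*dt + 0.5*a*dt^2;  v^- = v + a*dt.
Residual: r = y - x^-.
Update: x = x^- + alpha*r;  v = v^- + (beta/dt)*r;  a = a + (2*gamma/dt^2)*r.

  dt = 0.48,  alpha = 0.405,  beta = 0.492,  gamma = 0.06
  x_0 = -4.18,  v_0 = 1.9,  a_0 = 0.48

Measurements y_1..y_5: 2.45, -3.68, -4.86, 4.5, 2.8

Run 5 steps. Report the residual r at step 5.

resid = 1.9348

step 1: x_pred=-3.2127  r=5.6627  x^+=-0.9193  v^+=7.9347  a^+=3.4293
step 2: x_pred=3.2844  r=-6.9644  x^+=0.4638  v^+=2.4422  a^+=-0.1980
step 3: x_pred=1.6133  r=-6.4733  x^+=-1.0084  v^+=-4.2879  a^+=-3.5695
step 4: x_pred=-3.4778  r=7.9778  x^+=-0.2468  v^+=2.1760  a^+=0.5856
step 5: x_pred=0.8652  r=1.9348  x^+=1.6488  v^+=4.4403  a^+=1.5934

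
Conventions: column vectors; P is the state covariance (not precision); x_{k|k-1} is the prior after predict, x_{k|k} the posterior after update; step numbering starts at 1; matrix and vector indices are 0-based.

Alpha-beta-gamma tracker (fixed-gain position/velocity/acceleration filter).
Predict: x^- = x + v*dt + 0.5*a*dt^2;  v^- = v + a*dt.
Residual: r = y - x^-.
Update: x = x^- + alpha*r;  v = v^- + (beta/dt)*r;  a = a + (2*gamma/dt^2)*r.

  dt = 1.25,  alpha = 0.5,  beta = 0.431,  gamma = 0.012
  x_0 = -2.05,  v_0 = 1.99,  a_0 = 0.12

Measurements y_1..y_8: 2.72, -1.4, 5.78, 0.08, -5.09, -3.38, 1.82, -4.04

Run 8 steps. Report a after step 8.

a_post = 0.0159

step 1: x_pred=0.5312  r=2.1888  x^+=1.6256  v^+=2.8947  a^+=0.1536
step 2: x_pred=5.3640  r=-6.7640  x^+=1.9820  v^+=0.7545  a^+=0.0497
step 3: x_pred=2.9639  r=2.8161  x^+=4.3720  v^+=1.7876  a^+=0.0930
step 4: x_pred=6.6791  r=-6.5991  x^+=3.3796  v^+=-0.3715  a^+=-0.0084
step 5: x_pred=2.9086  r=-7.9986  x^+=-1.0907  v^+=-3.1399  a^+=-0.1312
step 6: x_pred=-5.1182  r=1.7382  x^+=-4.2491  v^+=-2.7047  a^+=-0.1045
step 7: x_pred=-7.7116  r=9.5316  x^+=-2.9458  v^+=0.4511  a^+=0.0419
step 8: x_pred=-2.3492  r=-1.6908  x^+=-3.1946  v^+=-0.0795  a^+=0.0159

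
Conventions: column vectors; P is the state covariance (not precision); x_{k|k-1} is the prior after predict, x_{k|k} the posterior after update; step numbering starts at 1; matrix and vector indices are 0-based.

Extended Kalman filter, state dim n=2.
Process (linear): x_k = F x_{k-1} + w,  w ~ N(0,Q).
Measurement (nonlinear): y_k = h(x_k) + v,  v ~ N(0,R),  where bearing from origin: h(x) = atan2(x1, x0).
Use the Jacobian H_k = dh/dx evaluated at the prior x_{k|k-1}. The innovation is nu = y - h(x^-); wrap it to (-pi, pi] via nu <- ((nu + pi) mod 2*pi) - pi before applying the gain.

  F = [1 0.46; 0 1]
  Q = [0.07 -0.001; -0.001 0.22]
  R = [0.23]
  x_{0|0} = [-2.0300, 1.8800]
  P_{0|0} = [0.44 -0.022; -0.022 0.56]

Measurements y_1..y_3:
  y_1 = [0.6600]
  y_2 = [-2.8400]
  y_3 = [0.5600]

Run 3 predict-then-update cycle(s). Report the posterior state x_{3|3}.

x_post = [1.7783, 3.0757]

step 1: x^-=[-1.1652, 1.8800]  P^-=[0.6083 0.2346; 0.2346 0.7800]  H_jac=[-0.3843 -0.2382]  S=[0.4070]  K=[-0.7116; -0.6779]  nu=[-1.4656]  x^+=[-0.1223, 2.8736]  P^+=[0.4022 0.0383; 0.0383 0.5929]
step 2: x^-=[1.1996, 2.8736]  P^-=[0.6328 0.3100; 0.3100 0.8129]  H_jac=[-0.2964 0.1237]  S=[0.2753]  K=[-0.5419; 0.0316]  nu=[2.2678]  x^+=[-0.0295, 2.9453]  P^+=[0.5520 0.3147; 0.3147 0.8127]
step 3: x^-=[1.3254, 2.9453]  P^-=[1.0835 0.6875; 0.6875 1.0327]  H_jac=[-0.2824 0.1271]  S=[0.2837]  K=[-0.7704; -0.2218]  nu=[-0.5879]  x^+=[1.7783, 3.0757]  P^+=[0.9151 0.6391; 0.6391 1.0187]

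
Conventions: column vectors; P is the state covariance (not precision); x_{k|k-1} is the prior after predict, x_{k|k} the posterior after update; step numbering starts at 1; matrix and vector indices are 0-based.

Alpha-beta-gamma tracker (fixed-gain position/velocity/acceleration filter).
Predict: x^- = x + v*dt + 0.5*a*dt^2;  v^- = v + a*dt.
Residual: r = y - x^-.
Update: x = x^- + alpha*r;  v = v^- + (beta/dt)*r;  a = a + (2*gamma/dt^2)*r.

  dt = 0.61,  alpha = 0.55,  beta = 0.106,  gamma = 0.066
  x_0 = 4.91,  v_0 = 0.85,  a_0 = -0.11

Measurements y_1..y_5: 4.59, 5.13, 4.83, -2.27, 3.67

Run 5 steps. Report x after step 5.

x_post = 1.7432

step 1: x_pred=5.4080  r=-0.8180  x^+=4.9581  v^+=0.6407  a^+=-0.4002
step 2: x_pred=5.2745  r=-0.1445  x^+=5.1950  v^+=0.3715  a^+=-0.4515
step 3: x_pred=5.3377  r=-0.5077  x^+=5.0584  v^+=0.0079  a^+=-0.6315
step 4: x_pred=4.9458  r=-7.2158  x^+=0.9771  v^+=-1.6312  a^+=-3.1913
step 5: x_pred=-0.6117  r=4.2817  x^+=1.7432  v^+=-2.8339  a^+=-1.6724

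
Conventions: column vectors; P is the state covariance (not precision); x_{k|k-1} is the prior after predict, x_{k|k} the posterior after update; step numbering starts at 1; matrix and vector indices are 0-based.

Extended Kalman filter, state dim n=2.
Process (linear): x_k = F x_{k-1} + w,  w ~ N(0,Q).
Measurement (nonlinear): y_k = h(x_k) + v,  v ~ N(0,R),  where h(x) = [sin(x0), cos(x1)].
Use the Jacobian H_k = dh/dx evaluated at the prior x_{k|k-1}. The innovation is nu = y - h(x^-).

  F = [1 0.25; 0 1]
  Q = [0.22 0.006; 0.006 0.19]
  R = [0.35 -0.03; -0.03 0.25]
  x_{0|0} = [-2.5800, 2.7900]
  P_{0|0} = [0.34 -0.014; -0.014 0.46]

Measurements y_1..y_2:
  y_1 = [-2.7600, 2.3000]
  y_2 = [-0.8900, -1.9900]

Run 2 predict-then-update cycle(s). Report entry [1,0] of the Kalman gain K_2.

K[1,0] = -0.0127

step 1: x^-=[-1.8825, 2.7900]  P^-=[0.5817 0.1070; 0.1070 0.6500]  H_jac=[-0.3067 0.0000; 0.0000 -0.3444]  S=[0.4047 -0.0187; -0.0187 0.3271]  K=[-0.4472 -0.1382; -0.1130 -0.6908]  nu=[-1.8082, 3.2388]  x^+=[-1.5215, 0.7568]  P^+=[0.4969 0.0614; 0.0614 0.4916]
step 2: x^-=[-1.3323, 0.7568]  P^-=[0.7783 0.1903; 0.1903 0.6816]  H_jac=[0.2362 0.0000; 0.0000 -0.6866]  S=[0.3934 -0.0609; -0.0609 0.5714]  K=[0.4392 -0.1819; -0.0127 -0.8205]  nu=[0.0817, -2.7170]  x^+=[-0.8022, 2.9851]  P^+=[0.6738 0.0854; 0.0854 0.2982]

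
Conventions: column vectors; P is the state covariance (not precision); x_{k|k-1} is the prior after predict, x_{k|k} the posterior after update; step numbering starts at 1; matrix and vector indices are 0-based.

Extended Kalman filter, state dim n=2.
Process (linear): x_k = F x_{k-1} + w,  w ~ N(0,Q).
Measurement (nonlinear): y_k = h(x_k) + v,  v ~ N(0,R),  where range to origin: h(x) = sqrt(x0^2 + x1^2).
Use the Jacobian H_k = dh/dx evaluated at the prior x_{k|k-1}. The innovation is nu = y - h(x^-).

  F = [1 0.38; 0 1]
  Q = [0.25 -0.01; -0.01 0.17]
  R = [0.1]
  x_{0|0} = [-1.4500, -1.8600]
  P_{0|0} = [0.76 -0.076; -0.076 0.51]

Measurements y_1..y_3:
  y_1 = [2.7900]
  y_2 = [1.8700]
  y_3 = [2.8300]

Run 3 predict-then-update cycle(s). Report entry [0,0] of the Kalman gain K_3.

K[0,0] = -0.6260

step 1: x^-=[-2.1568, -1.8600]  P^-=[1.0259 0.1078; 0.1078 0.6800]  H_jac=[-0.7573 -0.6531]  S=[1.0850]  K=[-0.7809; -0.4845]  nu=[-0.0580]  x^+=[-2.1115, -1.8319]  P^+=[0.3642 -0.3028; -0.3028 0.4253]
step 2: x^-=[-2.8076, -1.8319]  P^-=[0.4455 -0.1512; -0.1512 0.5953]  H_jac=[-0.8375 -0.5464]  S=[0.4519]  K=[-0.6429; -0.4397]  nu=[-1.4824]  x^+=[-1.8545, -1.1801]  P^+=[0.2587 -0.2789; -0.2789 0.5079]
step 3: x^-=[-2.3030, -1.1801]  P^-=[0.3701 -0.0959; -0.0959 0.6779]  H_jac=[-0.8900 -0.4560]  S=[0.4563]  K=[-0.6260; -0.4905]  nu=[0.2423]  x^+=[-2.4546, -1.2989]  P^+=[0.1913 -0.2360; -0.2360 0.5681]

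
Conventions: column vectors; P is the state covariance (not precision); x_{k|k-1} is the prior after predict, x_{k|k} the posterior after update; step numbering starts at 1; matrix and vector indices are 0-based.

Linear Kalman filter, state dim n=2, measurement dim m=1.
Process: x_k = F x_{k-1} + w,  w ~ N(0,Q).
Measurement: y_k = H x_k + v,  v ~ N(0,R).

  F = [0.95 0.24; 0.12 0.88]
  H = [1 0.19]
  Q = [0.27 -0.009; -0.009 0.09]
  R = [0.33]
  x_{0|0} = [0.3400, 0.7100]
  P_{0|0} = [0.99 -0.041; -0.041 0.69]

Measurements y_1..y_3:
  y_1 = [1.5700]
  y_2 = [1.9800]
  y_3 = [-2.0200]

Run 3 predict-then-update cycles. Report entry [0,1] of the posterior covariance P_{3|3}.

P_post[0,1] = -0.0067

step 1: x^-=[0.4934, 0.6656]  P^-=[1.1845 0.2141; 0.2141 0.6299]  S=[1.6186]  K=[0.7569; 0.2062]  nu=[0.9501]  x^+=[1.2126, 0.8616]  P^+=[0.2571 -0.0385; -0.0385 0.5611]
step 2: x^-=[1.3587, 0.9037]  P^-=[0.5168 0.1055; 0.1055 0.5201]  S=[0.9056]  K=[0.5928; 0.2256]  nu=[0.4496]  x^+=[1.6252, 1.0051]  P^+=[0.1986 -0.0156; -0.0156 0.4740]
step 3: x^-=[1.7852, 1.0795]  P^-=[0.4694 0.1002; 0.1002 0.4566]  S=[0.8540]  K=[0.5720; 0.2190]  nu=[-4.0103]  x^+=[-0.5086, 0.2014]  P^+=[0.1900 -0.0067; -0.0067 0.4157]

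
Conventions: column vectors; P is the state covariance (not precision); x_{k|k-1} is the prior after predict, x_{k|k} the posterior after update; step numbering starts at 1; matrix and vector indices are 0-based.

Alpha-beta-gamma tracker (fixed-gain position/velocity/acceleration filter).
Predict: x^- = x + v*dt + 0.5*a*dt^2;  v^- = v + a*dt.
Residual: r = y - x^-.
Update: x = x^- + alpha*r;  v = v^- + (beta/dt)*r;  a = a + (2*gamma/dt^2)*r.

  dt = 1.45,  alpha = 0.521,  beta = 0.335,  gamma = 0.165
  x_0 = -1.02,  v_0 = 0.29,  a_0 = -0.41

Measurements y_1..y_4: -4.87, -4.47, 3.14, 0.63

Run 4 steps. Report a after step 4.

a_post = 1.6573

step 1: x_pred=-1.0305  r=-3.8395  x^+=-3.0309  v^+=-1.1916  a^+=-1.0126
step 2: x_pred=-5.8232  r=1.3532  x^+=-5.1182  v^+=-2.3472  a^+=-0.8002
step 3: x_pred=-9.3629  r=12.5029  x^+=-2.8489  v^+=-0.6190  a^+=1.1622
step 4: x_pred=-2.5247  r=3.1547  x^+=-0.8811  v^+=1.7950  a^+=1.6573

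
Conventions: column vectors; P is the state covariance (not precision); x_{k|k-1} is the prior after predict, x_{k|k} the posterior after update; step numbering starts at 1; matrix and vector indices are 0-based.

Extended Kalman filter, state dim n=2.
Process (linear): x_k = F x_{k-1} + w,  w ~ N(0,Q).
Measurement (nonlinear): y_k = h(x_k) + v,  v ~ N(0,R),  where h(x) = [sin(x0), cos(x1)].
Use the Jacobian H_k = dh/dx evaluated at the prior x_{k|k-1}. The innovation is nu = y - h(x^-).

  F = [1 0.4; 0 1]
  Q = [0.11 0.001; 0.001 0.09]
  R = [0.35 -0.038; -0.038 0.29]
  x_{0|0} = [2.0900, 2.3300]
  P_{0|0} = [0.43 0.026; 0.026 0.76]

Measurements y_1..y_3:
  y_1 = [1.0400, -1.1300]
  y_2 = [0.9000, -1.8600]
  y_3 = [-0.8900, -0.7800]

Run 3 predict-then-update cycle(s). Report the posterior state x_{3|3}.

x_post = [4.1480, 2.8090]

step 1: x^-=[3.0220, 2.3300]  P^-=[0.6824 0.3310; 0.3310 0.8500]  H_jac=[-0.9929 0.0000; 0.0000 -0.7254]  S=[1.0227 0.2004; 0.2004 0.7373]  K=[-0.6324 -0.1538; -0.1663 -0.7911]  nu=[0.9207, -0.4417]  x^+=[2.5077, 2.5263]  P^+=[0.2170 0.0284; 0.0284 0.3076]
step 2: x^-=[3.5182, 2.5263]  P^-=[0.3989 0.1524; 0.1524 0.3976]  H_jac=[-0.9299 0.0000; 0.0000 -0.5772]  S=[0.6950 0.0438; 0.0438 0.4225]  K=[-0.5241 -0.1539; -0.1708 -0.5255]  nu=[1.2678, -1.0434]  x^+=[3.0143, 2.8581]  P^+=[0.1910 0.0428; 0.0428 0.2528]
step 3: x^-=[4.1576, 2.8581]  P^-=[0.3757 0.1449; 0.1449 0.3428]  H_jac=[-0.5268 0.0000; 0.0000 -0.2798]  S=[0.4543 -0.0166; -0.0166 0.3168]  K=[-0.4412 -0.1511; -0.1795 -0.3121]  nu=[-0.0400, 0.1801]  x^+=[4.1480, 2.8090]  P^+=[0.2822 0.0967; 0.0967 0.2991]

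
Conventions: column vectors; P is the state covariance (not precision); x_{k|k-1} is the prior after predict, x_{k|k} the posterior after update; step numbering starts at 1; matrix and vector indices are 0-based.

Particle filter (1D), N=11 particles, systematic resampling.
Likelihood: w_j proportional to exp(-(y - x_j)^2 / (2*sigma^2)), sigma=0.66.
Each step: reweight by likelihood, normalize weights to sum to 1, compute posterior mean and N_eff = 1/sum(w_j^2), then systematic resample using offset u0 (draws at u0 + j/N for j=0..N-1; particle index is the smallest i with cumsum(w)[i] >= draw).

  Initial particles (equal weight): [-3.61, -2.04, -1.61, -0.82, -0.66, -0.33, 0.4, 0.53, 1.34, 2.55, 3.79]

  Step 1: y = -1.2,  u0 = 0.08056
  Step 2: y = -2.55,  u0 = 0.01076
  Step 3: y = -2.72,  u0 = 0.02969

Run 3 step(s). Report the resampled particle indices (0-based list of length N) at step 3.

step 1: w=[0.0004, 0.1333, 0.2470, 0.2538, 0.2143, 0.1256, 0.0159, 0.0096, 0.0002, 0.0000, 0.0000]  mean=-1.0501  Neff=4.8732  idx=[1, 2, 2, 2, 3, 3, 3, 4, 4, 5, 6]
step 2: w=[0.3779, 0.1847, 0.1847, 0.1847, 0.0164, 0.0164, 0.0164, 0.0084, 0.0084, 0.0018, 0.0000]  mean=-1.7152  Neff=4.0628  idx=[0, 0, 0, 0, 0, 1, 1, 2, 2, 3, 3]
step 3: w=[0.1337, 0.1337, 0.1337, 0.1337, 0.1337, 0.0553, 0.0553, 0.0553, 0.0553, 0.0553, 0.0553]  mean=-1.8974  Neff=9.2863  idx=[0, 0, 1, 2, 2, 3, 4, 4, 6, 8, 9]

resampled_idx = [0, 0, 1, 2, 2, 3, 4, 4, 6, 8, 9]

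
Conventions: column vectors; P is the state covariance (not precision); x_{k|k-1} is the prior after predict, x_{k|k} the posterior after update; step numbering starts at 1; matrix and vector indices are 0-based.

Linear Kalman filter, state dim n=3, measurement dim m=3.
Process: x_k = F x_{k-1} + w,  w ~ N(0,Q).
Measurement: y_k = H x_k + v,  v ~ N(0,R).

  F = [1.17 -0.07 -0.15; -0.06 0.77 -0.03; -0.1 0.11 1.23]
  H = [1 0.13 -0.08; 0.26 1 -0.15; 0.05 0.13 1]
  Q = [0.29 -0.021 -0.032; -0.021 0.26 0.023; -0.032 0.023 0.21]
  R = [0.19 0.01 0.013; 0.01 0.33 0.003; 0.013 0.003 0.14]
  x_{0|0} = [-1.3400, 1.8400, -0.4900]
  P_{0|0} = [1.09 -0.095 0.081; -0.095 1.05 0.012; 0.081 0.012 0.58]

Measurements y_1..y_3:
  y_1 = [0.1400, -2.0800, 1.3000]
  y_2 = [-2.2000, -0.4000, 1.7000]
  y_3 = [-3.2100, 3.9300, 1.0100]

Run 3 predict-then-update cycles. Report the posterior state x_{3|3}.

x_post = [-2.9084, 2.4501, 1.2526]

step 1: x^-=[-1.6231, 1.5119, -0.2663]  P^-=[1.7877 -0.2410 -0.1710; -0.2410 0.8955 0.1106; -0.1710 0.1106 1.0965]  S=[1.9622 0.3735 -0.1601; 0.3735 1.2259 0.0233; -0.1601 0.0233 1.2646]  K=[0.9190 -0.0770 0.0285; -0.1947 0.7227 0.1320; -0.0374 -0.0853 0.8685]  nu=[1.5452, -3.2098, 1.4509]  x^+=[0.0856, -0.9172, 1.2098]  P^+=[0.1834 -0.0616 0.0146; -0.0616 0.2512 -0.0115; 0.0146 -0.0115 0.1216]
step 2: x^-=[-0.0171, -0.7477, 1.3786]  P^-=[0.5498 -0.1017 -0.0639; -0.1017 0.4160 0.0342; -0.0639 0.0342 0.3935]  S=[0.7324 0.1141 -0.0574; 0.1141 0.7338 0.0141; -0.0574 0.0141 0.5431]  K=[0.7459 -0.0465 -0.0113; -0.1438 0.5438 0.1239; -0.0580 -0.0613 0.7223]  nu=[-1.9754, 0.5589, 0.4194]  x^+=[-1.5214, -0.1077, 1.7619]  P^+=[0.1475 -0.0453 0.0065; -0.0453 0.1894 -0.0052; 0.0065 -0.0052 0.1005]
step 3: x^-=[-2.0368, -0.0445, 2.3074]  P^-=[0.5002 -0.0817 -0.0654; -0.0817 0.3774 0.0346; -0.0654 0.0346 0.3639]  S=[0.6874 0.1167 -0.0569; 0.1167 0.7016 0.0145; -0.0569 0.0145 0.5129]  K=[0.7246 -0.0373 -0.0181; -0.1292 0.5191 0.1261; -0.0628 -0.0569 0.7065]  nu=[-0.9828, 4.8502, -1.1898]  x^+=[-2.9084, 2.4501, 1.2526]  P^+=[0.1429 -0.0415 0.0050; -0.0415 0.1806 -0.0039; 0.0050 -0.0039 0.0982]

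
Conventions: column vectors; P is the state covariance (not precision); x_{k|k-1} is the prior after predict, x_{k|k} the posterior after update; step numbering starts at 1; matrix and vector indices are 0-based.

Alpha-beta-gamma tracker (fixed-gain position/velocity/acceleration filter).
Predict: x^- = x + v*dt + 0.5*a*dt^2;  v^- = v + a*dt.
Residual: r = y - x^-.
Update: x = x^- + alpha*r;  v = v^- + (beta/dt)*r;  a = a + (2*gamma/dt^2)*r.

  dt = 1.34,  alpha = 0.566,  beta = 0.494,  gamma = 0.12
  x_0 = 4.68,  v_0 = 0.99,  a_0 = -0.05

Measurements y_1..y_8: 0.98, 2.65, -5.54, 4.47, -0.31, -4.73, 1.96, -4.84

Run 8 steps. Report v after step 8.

step 1: x_pred=5.9617  r=-4.9817  x^+=3.1421  v^+=-0.9135  a^+=-0.7159
step 2: x_pred=1.2752  r=1.3748  x^+=2.0533  v^+=-1.3660  a^+=-0.5321
step 3: x_pred=-0.2548  r=-5.2852  x^+=-3.2462  v^+=-4.0274  a^+=-1.2385
step 4: x_pred=-9.7549  r=14.2249  x^+=-1.7036  v^+=-0.4429  a^+=0.6628
step 5: x_pred=-1.7021  r=1.3921  x^+=-0.9142  v^+=0.9584  a^+=0.8488
step 6: x_pred=1.1322  r=-5.8622  x^+=-2.1858  v^+=-0.0653  a^+=0.0653
step 7: x_pred=-2.2147  r=4.1747  x^+=0.1482  v^+=1.5612  a^+=0.6233
step 8: x_pred=2.7999  r=-7.6399  x^+=-1.5243  v^+=-0.4200  a^+=-0.3978

v_post = -0.4200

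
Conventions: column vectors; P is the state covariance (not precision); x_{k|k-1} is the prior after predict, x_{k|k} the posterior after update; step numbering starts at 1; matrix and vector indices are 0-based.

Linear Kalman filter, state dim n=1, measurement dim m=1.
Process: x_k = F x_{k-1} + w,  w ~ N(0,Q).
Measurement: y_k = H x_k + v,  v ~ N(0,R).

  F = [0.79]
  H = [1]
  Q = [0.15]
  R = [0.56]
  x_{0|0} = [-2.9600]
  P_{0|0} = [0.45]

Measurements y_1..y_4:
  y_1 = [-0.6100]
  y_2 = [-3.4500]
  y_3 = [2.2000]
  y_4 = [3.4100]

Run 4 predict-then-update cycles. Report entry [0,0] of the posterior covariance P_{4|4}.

step 1: x^-=[-2.3384]  P^-=[0.4308]  S=[0.9908]  K=[0.4348]  nu=[1.7284]  x^+=[-1.5868]  P^+=[0.2435]
step 2: x^-=[-1.2536]  P^-=[0.3020]  S=[0.8620]  K=[0.3503]  nu=[-2.1964]  x^+=[-2.0231]  P^+=[0.1962]
step 3: x^-=[-1.5982]  P^-=[0.2724]  S=[0.8324]  K=[0.3273]  nu=[3.7982]  x^+=[-0.3551]  P^+=[0.1833]
step 4: x^-=[-0.2806]  P^-=[0.2644]  S=[0.8244]  K=[0.3207]  nu=[3.6906]  x^+=[0.9030]  P^+=[0.1796]

P_post[0,0] = 0.1796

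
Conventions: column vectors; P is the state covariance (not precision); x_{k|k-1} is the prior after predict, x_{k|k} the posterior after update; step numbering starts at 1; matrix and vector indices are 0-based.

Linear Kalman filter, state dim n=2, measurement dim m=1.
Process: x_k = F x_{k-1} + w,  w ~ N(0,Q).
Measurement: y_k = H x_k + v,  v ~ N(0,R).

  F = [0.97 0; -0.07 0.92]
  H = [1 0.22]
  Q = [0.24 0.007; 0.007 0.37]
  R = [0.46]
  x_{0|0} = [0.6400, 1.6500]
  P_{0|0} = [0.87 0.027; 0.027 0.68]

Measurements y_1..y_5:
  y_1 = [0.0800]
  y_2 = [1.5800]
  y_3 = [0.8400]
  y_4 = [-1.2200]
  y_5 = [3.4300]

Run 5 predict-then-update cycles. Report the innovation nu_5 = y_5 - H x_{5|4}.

innov = [3.6337]

step 1: x^-=[0.6208, 1.4732]  P^-=[1.0586 -0.0280; -0.0280 0.9463]  S=[1.5521]  K=[0.6781; 0.1161]  nu=[-0.8649]  x^+=[0.0343, 1.3728]  P^+=[0.3450 -0.1502; -0.1502 0.9254]
step 2: x^-=[0.0333, 1.2605]  P^-=[0.5646 -0.1504; -0.1504 1.1743]  S=[1.0152]  K=[0.5235; 0.1063]  nu=[1.2694]  x^+=[0.6978, 1.3955]  P^+=[0.2863 -0.2069; -0.2069 1.1628]
step 3: x^-=[0.6769, 1.2350]  P^-=[0.5094 -0.1971; -0.1971 1.3823]  S=[0.9496]  K=[0.4908; 0.1127]  nu=[-0.1086]  x^+=[0.6236, 1.2227]  P^+=[0.2807 -0.2496; -0.2496 1.3702]
step 4: x^-=[0.6049, 1.0813]  P^-=[0.5041 -0.2348; -0.2348 1.5633]  S=[0.9364]  K=[0.4831; 0.1165]  nu=[-2.0628]  x^+=[-0.3917, 0.8409]  P^+=[0.2855 -0.2875; -0.2875 1.5506]
step 5: x^-=[-0.3800, 0.8011]  P^-=[0.5086 -0.2690; -0.2690 1.7208]  S=[0.9336]  K=[0.4814; 0.1174]  nu=[3.6337]  x^+=[1.3694, 1.2277]  P^+=[0.2922 -0.3217; -0.3217 1.7080]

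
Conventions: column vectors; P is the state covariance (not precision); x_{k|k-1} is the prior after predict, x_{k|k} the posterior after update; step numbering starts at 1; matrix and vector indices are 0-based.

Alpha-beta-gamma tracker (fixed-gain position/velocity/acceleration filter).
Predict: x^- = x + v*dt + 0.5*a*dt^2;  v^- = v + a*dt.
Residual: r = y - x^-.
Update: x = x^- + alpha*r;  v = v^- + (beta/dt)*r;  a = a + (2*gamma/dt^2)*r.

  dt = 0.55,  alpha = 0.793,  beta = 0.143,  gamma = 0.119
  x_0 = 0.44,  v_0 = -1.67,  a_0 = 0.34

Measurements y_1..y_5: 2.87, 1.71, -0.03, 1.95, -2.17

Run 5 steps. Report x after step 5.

x_post = -1.1063

step 1: x_pred=-0.4271  r=3.2971  x^+=2.1875  v^+=-0.6258  a^+=2.9341
step 2: x_pred=2.2871  r=-0.5771  x^+=1.8295  v^+=0.8379  a^+=2.4800
step 3: x_pred=2.6654  r=-2.6954  x^+=0.5280  v^+=1.5011  a^+=0.3593
step 4: x_pred=1.4079  r=0.5421  x^+=1.8378  v^+=1.8397  a^+=0.7858
step 5: x_pred=2.9685  r=-5.1385  x^+=-1.1063  v^+=0.9359  a^+=-3.2570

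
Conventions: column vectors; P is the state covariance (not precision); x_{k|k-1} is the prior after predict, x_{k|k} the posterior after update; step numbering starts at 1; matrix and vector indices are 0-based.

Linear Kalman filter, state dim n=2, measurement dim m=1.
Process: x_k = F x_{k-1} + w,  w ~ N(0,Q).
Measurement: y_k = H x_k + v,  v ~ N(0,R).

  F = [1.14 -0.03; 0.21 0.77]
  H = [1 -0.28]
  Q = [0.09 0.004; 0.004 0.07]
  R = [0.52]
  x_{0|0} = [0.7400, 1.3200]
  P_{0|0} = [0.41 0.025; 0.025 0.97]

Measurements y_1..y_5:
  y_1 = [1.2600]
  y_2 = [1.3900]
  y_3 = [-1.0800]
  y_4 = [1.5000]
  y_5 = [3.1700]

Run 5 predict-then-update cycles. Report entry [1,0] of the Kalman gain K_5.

K[1,0] = 0.1199

step 1: x^-=[0.8040, 1.1718]  P^-=[0.6220 0.1015; 0.1015 0.6713]  S=[1.1378]  K=[0.5217; -0.0760]  nu=[0.7841]  x^+=[1.2131, 1.1122]  P^+=[0.3123 0.1466; 0.1466 0.6647]
step 2: x^-=[1.3495, 1.1112]  P^-=[0.4865 0.1912; 0.1912 0.5253]  S=[0.9406]  K=[0.4603; 0.0469]  nu=[0.3516]  x^+=[1.5114, 1.1277]  P^+=[0.2872 0.1709; 0.1709 0.5232]
step 3: x^-=[1.6891, 1.1857]  P^-=[0.4520 0.2096; 0.2096 0.4482]  S=[0.8898]  K=[0.4421; 0.0945]  nu=[-2.4371]  x^+=[0.6118, 0.9553]  P^+=[0.2781 0.1724; 0.1724 0.4402]
step 4: x^-=[0.6688, 0.8640]  P^-=[0.4401 0.2107; 0.2107 0.3990]  S=[0.8734]  K=[0.4363; 0.1133]  nu=[1.0732]  x^+=[1.1370, 0.9856]  P^+=[0.2738 0.1675; 0.1675 0.3878]
step 5: x^-=[1.2666, 0.9977]  P^-=[0.4347 0.2066; 0.2066 0.3662]  S=[0.8677]  K=[0.4343; 0.1199]  nu=[2.1827]  x^+=[2.2146, 1.2594]  P^+=[0.2710 0.1614; 0.1614 0.3537]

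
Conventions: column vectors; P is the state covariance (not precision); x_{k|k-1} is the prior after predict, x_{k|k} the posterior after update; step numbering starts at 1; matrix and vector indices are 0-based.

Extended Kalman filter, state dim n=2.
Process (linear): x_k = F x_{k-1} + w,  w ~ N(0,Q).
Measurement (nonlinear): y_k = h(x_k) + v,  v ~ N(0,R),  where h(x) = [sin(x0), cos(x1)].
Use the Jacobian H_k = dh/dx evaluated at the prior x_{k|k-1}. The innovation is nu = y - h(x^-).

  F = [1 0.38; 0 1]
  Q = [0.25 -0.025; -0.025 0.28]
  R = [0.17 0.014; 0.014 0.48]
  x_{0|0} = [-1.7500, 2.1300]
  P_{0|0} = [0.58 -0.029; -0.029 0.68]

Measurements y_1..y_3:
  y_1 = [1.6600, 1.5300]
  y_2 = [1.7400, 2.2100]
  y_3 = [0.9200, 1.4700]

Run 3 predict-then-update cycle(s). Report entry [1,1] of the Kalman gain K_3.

K[1,1] = 0.0285

step 1: x^-=[-0.9406, 2.1300]  P^-=[0.9062 0.2044; 0.2044 0.9600]  H_jac=[0.5893 0.0000; 0.0000 -0.8477]  S=[0.4847 -0.0881; -0.0881 1.1698]  K=[1.0897 -0.0660; 0.1238 -0.6863]  nu=[2.4679, 2.0605]  x^+=[1.6127, 1.0213]  P^+=[0.3128 0.0194; 0.0194 0.3866]
step 2: x^-=[2.0008, 1.0213]  P^-=[0.6334 0.1413; 0.1413 0.6666]  H_jac=[-0.4168 0.0000; 0.0000 -0.8528]  S=[0.2801 0.0642; 0.0642 0.9647]  K=[-0.9283 -0.0631; -0.0764 -0.5841]  nu=[0.8310, 1.6877]  x^+=[1.1229, -0.0280]  P^+=[0.3807 0.0508; 0.0508 0.3300]
step 3: x^-=[1.1122, -0.0280]  P^-=[0.7169 0.1512; 0.1512 0.6100]  H_jac=[0.4427 0.0000; 0.0000 0.0280]  S=[0.3105 0.0159; 0.0159 0.4805]  K=[1.0234 -0.0250; 0.2141 0.0285]  nu=[0.0233, 0.4704]  x^+=[1.1243, -0.0096]  P^+=[0.3922 0.0831; 0.0831 0.5952]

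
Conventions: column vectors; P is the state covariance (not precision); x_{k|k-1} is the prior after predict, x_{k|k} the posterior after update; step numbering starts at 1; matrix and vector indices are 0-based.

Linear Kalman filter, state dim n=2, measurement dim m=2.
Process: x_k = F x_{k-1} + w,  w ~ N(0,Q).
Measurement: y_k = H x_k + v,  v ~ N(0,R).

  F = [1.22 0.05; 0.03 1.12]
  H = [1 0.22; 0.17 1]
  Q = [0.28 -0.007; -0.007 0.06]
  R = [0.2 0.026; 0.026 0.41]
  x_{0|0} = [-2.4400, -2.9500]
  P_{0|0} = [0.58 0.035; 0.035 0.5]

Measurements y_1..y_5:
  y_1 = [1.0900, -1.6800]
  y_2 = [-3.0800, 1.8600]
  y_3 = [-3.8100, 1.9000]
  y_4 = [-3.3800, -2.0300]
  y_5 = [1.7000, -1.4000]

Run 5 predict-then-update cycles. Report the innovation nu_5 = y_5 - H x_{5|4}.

step 1: x^-=[-3.1243, -3.3772]  P^-=[1.1488 0.0901; 0.0901 0.6901]  S=[1.4218 0.4666; 0.4666 1.1639]  K=[0.8537 -0.0970; -0.0331 0.6193]  nu=[4.9573, 2.2283]  x^+=[0.8917, -2.1612]  P^+=[0.1788 -0.0480; -0.0480 0.2612]
step 2: x^-=[0.9799, -2.3938]  P^-=[0.5409 -0.0515; -0.0515 0.3846]  S=[0.7369 0.1492; 0.1492 0.7927]  K=[0.7364 -0.0875; -0.0530 0.4841]  nu=[-3.5332, 4.0872]  x^+=[-1.9796, -0.2278]  P^+=[0.1545 -0.0430; -0.0430 0.2044]
step 3: x^-=[-2.4266, -0.3146]  P^-=[0.5052 -0.0487; -0.0487 0.3137]  S=[0.6989 0.1304; 0.1304 0.7217]  K=[0.7222 -0.0789; -0.0516 0.4325]  nu=[-1.3142, 2.6271]  x^+=[-3.5830, 0.8894]  P^+=[0.1510 -0.0393; -0.0393 0.1826]
step 4: x^-=[-4.3268, 0.8886]  P^-=[0.5004 -0.0449; -0.0449 0.2866]  S=[0.6945 0.1275; 0.1275 0.6958]  K=[0.7199 -0.0743; -0.0492 0.4099]  nu=[0.7513, -2.1831]  x^+=[-3.6238, -0.0433]  P^+=[0.1503 -0.0373; -0.0373 0.1731]
step 5: x^-=[-4.4232, -0.1572]  P^-=[0.4995 -0.0428; -0.0428 0.2748]  S=[0.6940 0.1270; 0.1270 0.6847]  K=[0.7194 -0.0719; -0.0477 0.3996]  nu=[6.1578, -0.4909]  x^+=[0.0418, -0.6467]  P^+=[0.1500 -0.0363; -0.0363 0.1688]

innov = [6.1578, -0.4909]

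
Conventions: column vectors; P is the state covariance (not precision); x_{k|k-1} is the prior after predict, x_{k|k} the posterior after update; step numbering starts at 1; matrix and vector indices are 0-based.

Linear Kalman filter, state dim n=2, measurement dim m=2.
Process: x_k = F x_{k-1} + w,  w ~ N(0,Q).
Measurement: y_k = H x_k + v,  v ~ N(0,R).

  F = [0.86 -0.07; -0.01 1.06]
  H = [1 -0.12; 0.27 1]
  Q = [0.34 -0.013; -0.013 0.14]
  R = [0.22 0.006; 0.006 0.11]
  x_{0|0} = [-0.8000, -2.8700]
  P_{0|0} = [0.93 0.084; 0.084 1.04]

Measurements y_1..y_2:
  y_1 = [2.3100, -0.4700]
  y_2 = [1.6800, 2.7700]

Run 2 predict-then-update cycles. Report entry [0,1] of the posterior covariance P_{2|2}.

P_post[0,1] = -0.0228

step 1: x^-=[-0.4871, -3.0342]  P^-=[1.0228 -0.0215; -0.0215 1.3069]  S=[1.2668 0.1045; 0.1045 1.4798]  K=[0.7999 0.1156; -0.2146 0.8944]  nu=[2.4330, 2.6957]  x^+=[1.7706, -1.1453]  P^+=[0.1732 -0.0292; -0.0292 0.1050]
step 2: x^-=[1.6029, -1.2317]  P^-=[0.4721 -0.0490; -0.0490 0.2586]  S=[0.7076 0.0551; 0.0551 0.3766]  K=[0.6669 0.1110; -0.1656 0.6758]  nu=[-0.0707, 3.5689]  x^+=[1.9518, 1.1920]  P^+=[0.1446 -0.0228; -0.0228 0.0795]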